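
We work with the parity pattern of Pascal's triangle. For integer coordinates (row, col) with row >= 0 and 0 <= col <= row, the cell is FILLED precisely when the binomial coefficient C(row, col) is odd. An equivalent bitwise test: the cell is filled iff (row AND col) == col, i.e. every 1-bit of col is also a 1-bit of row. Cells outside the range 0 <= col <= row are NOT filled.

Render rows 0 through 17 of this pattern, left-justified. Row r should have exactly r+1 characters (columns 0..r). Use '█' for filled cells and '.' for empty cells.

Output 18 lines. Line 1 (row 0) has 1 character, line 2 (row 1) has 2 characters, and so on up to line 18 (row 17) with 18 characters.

Answer: █
██
█.█
████
█...█
██..██
█.█.█.█
████████
█.......█
██......██
█.█.....█.█
████....████
█...█...█...█
██..██..██..██
█.█.█.█.█.█.█.█
████████████████
█...............█
██..............██

Derivation:
r0=0: █
r1=1: ██
r2=10: █.█
r3=11: ████
r4=100: █...█
r5=101: ██..██
r6=110: █.█.█.█
r7=111: ████████
r8=1000: █.......█
r9=1001: ██......██
r10=1010: █.█.....█.█
r11=1011: ████....████
r12=1100: █...█...█...█
r13=1101: ██..██..██..██
r14=1110: █.█.█.█.█.█.█.█
r15=1111: ████████████████
r16=10000: █...............█
r17=10001: ██..............██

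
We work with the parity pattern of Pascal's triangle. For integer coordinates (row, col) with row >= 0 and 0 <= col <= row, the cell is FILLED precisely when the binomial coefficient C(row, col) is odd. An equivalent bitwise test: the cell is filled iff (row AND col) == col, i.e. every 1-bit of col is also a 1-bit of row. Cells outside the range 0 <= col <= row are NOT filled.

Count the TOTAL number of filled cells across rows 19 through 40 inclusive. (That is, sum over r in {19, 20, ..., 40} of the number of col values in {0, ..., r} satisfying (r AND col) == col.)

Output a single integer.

r19=10011 pc3: +8 =8
r20=10100 pc2: +4 =12
r21=10101 pc3: +8 =20
r22=10110 pc3: +8 =28
r23=10111 pc4: +16 =44
r24=11000 pc2: +4 =48
r25=11001 pc3: +8 =56
r26=11010 pc3: +8 =64
r27=11011 pc4: +16 =80
r28=11100 pc3: +8 =88
r29=11101 pc4: +16 =104
r30=11110 pc4: +16 =120
r31=11111 pc5: +32 =152
r32=100000 pc1: +2 =154
r33=100001 pc2: +4 =158
r34=100010 pc2: +4 =162
r35=100011 pc3: +8 =170
r36=100100 pc2: +4 =174
r37=100101 pc3: +8 =182
r38=100110 pc3: +8 =190
r39=100111 pc4: +16 =206
r40=101000 pc2: +4 =210

Answer: 210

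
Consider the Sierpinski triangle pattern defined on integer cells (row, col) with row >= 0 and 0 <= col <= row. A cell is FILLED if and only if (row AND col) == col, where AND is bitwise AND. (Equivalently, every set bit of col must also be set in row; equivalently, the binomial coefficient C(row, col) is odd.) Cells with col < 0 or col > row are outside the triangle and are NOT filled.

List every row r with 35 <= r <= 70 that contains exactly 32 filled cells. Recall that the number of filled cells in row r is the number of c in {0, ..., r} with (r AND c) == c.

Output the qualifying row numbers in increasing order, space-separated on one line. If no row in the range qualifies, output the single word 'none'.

Row r has 2^popcount(r) filled cells, so we need popcount(r) = log2(32) = 5.
Scan r = 35..70 and keep those with exactly 5 one-bits:
r=35=100011 popcount=3 -> skip
r=36=100100 popcount=2 -> skip
r=37=100101 popcount=3 -> skip
r=38=100110 popcount=3 -> skip
r=39=100111 popcount=4 -> skip
r=40=101000 popcount=2 -> skip
r=41=101001 popcount=3 -> skip
r=42=101010 popcount=3 -> skip
r=43=101011 popcount=4 -> skip
r=44=101100 popcount=3 -> skip
r=45=101101 popcount=4 -> skip
r=46=101110 popcount=4 -> skip
r=47=101111 popcount=5 -> KEEP
r=48=110000 popcount=2 -> skip
r=49=110001 popcount=3 -> skip
r=50=110010 popcount=3 -> skip
r=51=110011 popcount=4 -> skip
r=52=110100 popcount=3 -> skip
r=53=110101 popcount=4 -> skip
r=54=110110 popcount=4 -> skip
r=55=110111 popcount=5 -> KEEP
r=56=111000 popcount=3 -> skip
r=57=111001 popcount=4 -> skip
r=58=111010 popcount=4 -> skip
r=59=111011 popcount=5 -> KEEP
r=60=111100 popcount=4 -> skip
r=61=111101 popcount=5 -> KEEP
r=62=111110 popcount=5 -> KEEP
r=63=111111 popcount=6 -> skip
r=64=1000000 popcount=1 -> skip
r=65=1000001 popcount=2 -> skip
r=66=1000010 popcount=2 -> skip
r=67=1000011 popcount=3 -> skip
r=68=1000100 popcount=2 -> skip
r=69=1000101 popcount=3 -> skip
r=70=1000110 popcount=3 -> skip
Kept rows: 47 55 59 61 62

Answer: 47 55 59 61 62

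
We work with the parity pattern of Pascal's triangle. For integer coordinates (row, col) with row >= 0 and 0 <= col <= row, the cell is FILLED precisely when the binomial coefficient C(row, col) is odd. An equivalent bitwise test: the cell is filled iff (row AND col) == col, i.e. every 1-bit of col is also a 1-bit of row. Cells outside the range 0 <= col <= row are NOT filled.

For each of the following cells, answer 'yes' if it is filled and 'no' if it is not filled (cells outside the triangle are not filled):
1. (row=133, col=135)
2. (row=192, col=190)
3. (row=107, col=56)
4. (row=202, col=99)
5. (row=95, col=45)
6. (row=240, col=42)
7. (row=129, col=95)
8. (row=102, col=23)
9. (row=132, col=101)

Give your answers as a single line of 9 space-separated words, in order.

(133,135): col outside [0, 133] -> not filled
(192,190): row=0b11000000, col=0b10111110, row AND col = 0b10000000 = 128; 128 != 190 -> empty
(107,56): row=0b1101011, col=0b111000, row AND col = 0b101000 = 40; 40 != 56 -> empty
(202,99): row=0b11001010, col=0b1100011, row AND col = 0b1000010 = 66; 66 != 99 -> empty
(95,45): row=0b1011111, col=0b101101, row AND col = 0b1101 = 13; 13 != 45 -> empty
(240,42): row=0b11110000, col=0b101010, row AND col = 0b100000 = 32; 32 != 42 -> empty
(129,95): row=0b10000001, col=0b1011111, row AND col = 0b1 = 1; 1 != 95 -> empty
(102,23): row=0b1100110, col=0b10111, row AND col = 0b110 = 6; 6 != 23 -> empty
(132,101): row=0b10000100, col=0b1100101, row AND col = 0b100 = 4; 4 != 101 -> empty

Answer: no no no no no no no no no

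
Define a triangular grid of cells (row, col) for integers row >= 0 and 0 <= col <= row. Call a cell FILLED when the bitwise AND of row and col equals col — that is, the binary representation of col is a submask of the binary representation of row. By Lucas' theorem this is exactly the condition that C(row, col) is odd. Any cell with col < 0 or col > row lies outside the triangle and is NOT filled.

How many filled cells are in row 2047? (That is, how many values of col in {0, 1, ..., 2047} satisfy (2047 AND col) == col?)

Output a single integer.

2047 in binary = 11111111111
popcount(2047) = number of 1-bits in 11111111111 = 11
A col c satisfies (2047 AND c) == c iff every set bit of c is also set in 2047; each of the 11 set bits of 2047 can independently be on or off in c.
count = 2^11 = 2048

Answer: 2048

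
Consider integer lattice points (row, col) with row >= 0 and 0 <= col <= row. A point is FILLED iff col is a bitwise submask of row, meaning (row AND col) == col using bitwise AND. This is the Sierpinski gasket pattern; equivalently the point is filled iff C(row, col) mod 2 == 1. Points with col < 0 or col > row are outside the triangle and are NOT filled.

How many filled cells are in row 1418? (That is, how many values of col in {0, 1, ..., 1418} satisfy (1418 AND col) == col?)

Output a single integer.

Answer: 32

Derivation:
1418 in binary = 10110001010
popcount(1418) = number of 1-bits in 10110001010 = 5
A col c satisfies (1418 AND c) == c iff every set bit of c is also set in 1418; each of the 5 set bits of 1418 can independently be on or off in c.
count = 2^5 = 32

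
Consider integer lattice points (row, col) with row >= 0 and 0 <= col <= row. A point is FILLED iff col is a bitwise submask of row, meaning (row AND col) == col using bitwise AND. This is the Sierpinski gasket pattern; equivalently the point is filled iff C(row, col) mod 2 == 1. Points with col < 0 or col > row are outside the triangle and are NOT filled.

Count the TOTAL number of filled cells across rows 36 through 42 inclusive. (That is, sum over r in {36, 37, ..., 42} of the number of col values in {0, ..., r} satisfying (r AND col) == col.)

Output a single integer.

Answer: 56

Derivation:
r36=100100 pc2: +4 =4
r37=100101 pc3: +8 =12
r38=100110 pc3: +8 =20
r39=100111 pc4: +16 =36
r40=101000 pc2: +4 =40
r41=101001 pc3: +8 =48
r42=101010 pc3: +8 =56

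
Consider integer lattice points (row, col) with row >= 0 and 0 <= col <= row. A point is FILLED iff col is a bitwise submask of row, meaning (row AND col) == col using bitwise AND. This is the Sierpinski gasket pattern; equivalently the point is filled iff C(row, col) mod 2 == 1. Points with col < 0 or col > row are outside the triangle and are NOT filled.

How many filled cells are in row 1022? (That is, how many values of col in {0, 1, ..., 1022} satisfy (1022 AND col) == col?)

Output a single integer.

Answer: 512

Derivation:
1022 in binary = 1111111110
popcount(1022) = number of 1-bits in 1111111110 = 9
A col c satisfies (1022 AND c) == c iff every set bit of c is also set in 1022; each of the 9 set bits of 1022 can independently be on or off in c.
count = 2^9 = 512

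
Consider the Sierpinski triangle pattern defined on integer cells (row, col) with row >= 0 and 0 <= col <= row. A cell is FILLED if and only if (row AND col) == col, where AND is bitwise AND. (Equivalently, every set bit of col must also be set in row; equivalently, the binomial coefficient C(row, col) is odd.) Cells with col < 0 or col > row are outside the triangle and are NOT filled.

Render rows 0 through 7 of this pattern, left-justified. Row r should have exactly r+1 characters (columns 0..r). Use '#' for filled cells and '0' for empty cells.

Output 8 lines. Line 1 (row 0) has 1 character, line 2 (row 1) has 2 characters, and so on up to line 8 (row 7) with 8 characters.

Answer: #
##
#0#
####
#000#
##00##
#0#0#0#
########

Derivation:
r0=0: #
r1=1: ##
r2=10: #0#
r3=11: ####
r4=100: #000#
r5=101: ##00##
r6=110: #0#0#0#
r7=111: ########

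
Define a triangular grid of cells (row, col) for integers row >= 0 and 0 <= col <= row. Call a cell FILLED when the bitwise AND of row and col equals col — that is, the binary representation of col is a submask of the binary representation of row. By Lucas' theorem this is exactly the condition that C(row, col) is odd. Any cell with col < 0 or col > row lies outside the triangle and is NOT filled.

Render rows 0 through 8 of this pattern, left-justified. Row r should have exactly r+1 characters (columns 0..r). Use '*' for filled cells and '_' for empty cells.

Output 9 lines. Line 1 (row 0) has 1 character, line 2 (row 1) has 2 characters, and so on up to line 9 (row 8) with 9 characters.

r0=0: *
r1=1: **
r2=10: *_*
r3=11: ****
r4=100: *___*
r5=101: **__**
r6=110: *_*_*_*
r7=111: ********
r8=1000: *_______*

Answer: *
**
*_*
****
*___*
**__**
*_*_*_*
********
*_______*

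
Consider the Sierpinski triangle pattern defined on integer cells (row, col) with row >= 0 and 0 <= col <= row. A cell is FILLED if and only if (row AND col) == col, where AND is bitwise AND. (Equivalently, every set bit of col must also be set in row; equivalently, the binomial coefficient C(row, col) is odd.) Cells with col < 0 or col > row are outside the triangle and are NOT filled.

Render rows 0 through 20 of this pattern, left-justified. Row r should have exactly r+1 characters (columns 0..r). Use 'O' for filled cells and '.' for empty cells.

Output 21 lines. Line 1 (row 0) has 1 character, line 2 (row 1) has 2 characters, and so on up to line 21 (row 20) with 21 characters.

Answer: O
OO
O.O
OOOO
O...O
OO..OO
O.O.O.O
OOOOOOOO
O.......O
OO......OO
O.O.....O.O
OOOO....OOOO
O...O...O...O
OO..OO..OO..OO
O.O.O.O.O.O.O.O
OOOOOOOOOOOOOOOO
O...............O
OO..............OO
O.O.............O.O
OOOO............OOOO
O...O...........O...O

Derivation:
r0=0: O
r1=1: OO
r2=10: O.O
r3=11: OOOO
r4=100: O...O
r5=101: OO..OO
r6=110: O.O.O.O
r7=111: OOOOOOOO
r8=1000: O.......O
r9=1001: OO......OO
r10=1010: O.O.....O.O
r11=1011: OOOO....OOOO
r12=1100: O...O...O...O
r13=1101: OO..OO..OO..OO
r14=1110: O.O.O.O.O.O.O.O
r15=1111: OOOOOOOOOOOOOOOO
r16=10000: O...............O
r17=10001: OO..............OO
r18=10010: O.O.............O.O
r19=10011: OOOO............OOOO
r20=10100: O...O...........O...O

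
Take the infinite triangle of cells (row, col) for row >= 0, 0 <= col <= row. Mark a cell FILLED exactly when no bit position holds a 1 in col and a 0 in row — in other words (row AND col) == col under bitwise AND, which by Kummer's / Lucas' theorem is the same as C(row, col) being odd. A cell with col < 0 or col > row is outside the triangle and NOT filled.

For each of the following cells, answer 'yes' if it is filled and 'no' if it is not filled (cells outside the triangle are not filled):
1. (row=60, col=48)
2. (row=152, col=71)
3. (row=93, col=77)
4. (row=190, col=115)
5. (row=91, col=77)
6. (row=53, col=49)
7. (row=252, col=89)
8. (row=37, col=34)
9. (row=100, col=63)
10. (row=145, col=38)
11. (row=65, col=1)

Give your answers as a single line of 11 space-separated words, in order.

(60,48): row=0b111100, col=0b110000, row AND col = 0b110000 = 48; 48 == 48 -> filled
(152,71): row=0b10011000, col=0b1000111, row AND col = 0b0 = 0; 0 != 71 -> empty
(93,77): row=0b1011101, col=0b1001101, row AND col = 0b1001101 = 77; 77 == 77 -> filled
(190,115): row=0b10111110, col=0b1110011, row AND col = 0b110010 = 50; 50 != 115 -> empty
(91,77): row=0b1011011, col=0b1001101, row AND col = 0b1001001 = 73; 73 != 77 -> empty
(53,49): row=0b110101, col=0b110001, row AND col = 0b110001 = 49; 49 == 49 -> filled
(252,89): row=0b11111100, col=0b1011001, row AND col = 0b1011000 = 88; 88 != 89 -> empty
(37,34): row=0b100101, col=0b100010, row AND col = 0b100000 = 32; 32 != 34 -> empty
(100,63): row=0b1100100, col=0b111111, row AND col = 0b100100 = 36; 36 != 63 -> empty
(145,38): row=0b10010001, col=0b100110, row AND col = 0b0 = 0; 0 != 38 -> empty
(65,1): row=0b1000001, col=0b1, row AND col = 0b1 = 1; 1 == 1 -> filled

Answer: yes no yes no no yes no no no no yes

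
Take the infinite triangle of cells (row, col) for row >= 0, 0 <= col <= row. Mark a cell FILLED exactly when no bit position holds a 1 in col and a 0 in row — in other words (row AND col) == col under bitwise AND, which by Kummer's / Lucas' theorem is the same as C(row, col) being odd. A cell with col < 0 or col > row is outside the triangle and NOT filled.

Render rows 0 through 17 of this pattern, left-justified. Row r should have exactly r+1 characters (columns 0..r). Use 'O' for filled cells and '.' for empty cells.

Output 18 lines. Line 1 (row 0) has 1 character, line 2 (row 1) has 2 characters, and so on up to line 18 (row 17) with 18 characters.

Answer: O
OO
O.O
OOOO
O...O
OO..OO
O.O.O.O
OOOOOOOO
O.......O
OO......OO
O.O.....O.O
OOOO....OOOO
O...O...O...O
OO..OO..OO..OO
O.O.O.O.O.O.O.O
OOOOOOOOOOOOOOOO
O...............O
OO..............OO

Derivation:
r0=0: O
r1=1: OO
r2=10: O.O
r3=11: OOOO
r4=100: O...O
r5=101: OO..OO
r6=110: O.O.O.O
r7=111: OOOOOOOO
r8=1000: O.......O
r9=1001: OO......OO
r10=1010: O.O.....O.O
r11=1011: OOOO....OOOO
r12=1100: O...O...O...O
r13=1101: OO..OO..OO..OO
r14=1110: O.O.O.O.O.O.O.O
r15=1111: OOOOOOOOOOOOOOOO
r16=10000: O...............O
r17=10001: OO..............OO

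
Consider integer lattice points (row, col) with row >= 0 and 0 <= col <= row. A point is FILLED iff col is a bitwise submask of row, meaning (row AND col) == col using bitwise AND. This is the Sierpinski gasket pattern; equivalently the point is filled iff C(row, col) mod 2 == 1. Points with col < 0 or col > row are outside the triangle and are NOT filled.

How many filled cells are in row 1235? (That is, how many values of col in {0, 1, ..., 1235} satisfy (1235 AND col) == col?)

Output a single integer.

Answer: 64

Derivation:
1235 in binary = 10011010011
popcount(1235) = number of 1-bits in 10011010011 = 6
A col c satisfies (1235 AND c) == c iff every set bit of c is also set in 1235; each of the 6 set bits of 1235 can independently be on or off in c.
count = 2^6 = 64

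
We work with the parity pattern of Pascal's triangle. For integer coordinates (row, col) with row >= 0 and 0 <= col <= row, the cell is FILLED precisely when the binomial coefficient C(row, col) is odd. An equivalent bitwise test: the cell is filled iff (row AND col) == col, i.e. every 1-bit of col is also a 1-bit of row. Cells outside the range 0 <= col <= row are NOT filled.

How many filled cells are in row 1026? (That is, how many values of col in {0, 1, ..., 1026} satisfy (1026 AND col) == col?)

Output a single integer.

1026 in binary = 10000000010
popcount(1026) = number of 1-bits in 10000000010 = 2
A col c satisfies (1026 AND c) == c iff every set bit of c is also set in 1026; each of the 2 set bits of 1026 can independently be on or off in c.
count = 2^2 = 4

Answer: 4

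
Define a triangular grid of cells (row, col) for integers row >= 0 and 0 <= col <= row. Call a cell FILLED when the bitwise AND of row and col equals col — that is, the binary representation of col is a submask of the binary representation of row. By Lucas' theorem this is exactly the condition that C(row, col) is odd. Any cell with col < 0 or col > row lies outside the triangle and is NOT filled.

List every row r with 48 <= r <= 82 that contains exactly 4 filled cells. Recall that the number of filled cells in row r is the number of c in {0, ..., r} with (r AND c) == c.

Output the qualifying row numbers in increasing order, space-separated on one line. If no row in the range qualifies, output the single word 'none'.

Answer: 48 65 66 68 72 80

Derivation:
Row r has 2^popcount(r) filled cells, so we need popcount(r) = log2(4) = 2.
Scan r = 48..82 and keep those with exactly 2 one-bits:
r=48=110000 popcount=2 -> KEEP
r=49=110001 popcount=3 -> skip
r=50=110010 popcount=3 -> skip
r=51=110011 popcount=4 -> skip
r=52=110100 popcount=3 -> skip
r=53=110101 popcount=4 -> skip
r=54=110110 popcount=4 -> skip
r=55=110111 popcount=5 -> skip
r=56=111000 popcount=3 -> skip
r=57=111001 popcount=4 -> skip
r=58=111010 popcount=4 -> skip
r=59=111011 popcount=5 -> skip
r=60=111100 popcount=4 -> skip
r=61=111101 popcount=5 -> skip
r=62=111110 popcount=5 -> skip
r=63=111111 popcount=6 -> skip
r=64=1000000 popcount=1 -> skip
r=65=1000001 popcount=2 -> KEEP
r=66=1000010 popcount=2 -> KEEP
r=67=1000011 popcount=3 -> skip
r=68=1000100 popcount=2 -> KEEP
r=69=1000101 popcount=3 -> skip
r=70=1000110 popcount=3 -> skip
r=71=1000111 popcount=4 -> skip
r=72=1001000 popcount=2 -> KEEP
r=73=1001001 popcount=3 -> skip
r=74=1001010 popcount=3 -> skip
r=75=1001011 popcount=4 -> skip
r=76=1001100 popcount=3 -> skip
r=77=1001101 popcount=4 -> skip
r=78=1001110 popcount=4 -> skip
r=79=1001111 popcount=5 -> skip
r=80=1010000 popcount=2 -> KEEP
r=81=1010001 popcount=3 -> skip
r=82=1010010 popcount=3 -> skip
Kept rows: 48 65 66 68 72 80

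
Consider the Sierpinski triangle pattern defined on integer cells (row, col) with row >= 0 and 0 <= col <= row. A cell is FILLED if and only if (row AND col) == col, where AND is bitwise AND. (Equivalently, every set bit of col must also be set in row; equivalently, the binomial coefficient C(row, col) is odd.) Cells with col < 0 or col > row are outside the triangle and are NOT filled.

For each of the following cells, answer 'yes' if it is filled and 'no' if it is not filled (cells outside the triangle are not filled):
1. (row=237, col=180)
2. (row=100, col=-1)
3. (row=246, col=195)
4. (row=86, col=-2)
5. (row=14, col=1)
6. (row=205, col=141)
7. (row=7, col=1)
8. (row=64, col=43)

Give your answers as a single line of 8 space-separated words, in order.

Answer: no no no no no yes yes no

Derivation:
(237,180): row=0b11101101, col=0b10110100, row AND col = 0b10100100 = 164; 164 != 180 -> empty
(100,-1): col outside [0, 100] -> not filled
(246,195): row=0b11110110, col=0b11000011, row AND col = 0b11000010 = 194; 194 != 195 -> empty
(86,-2): col outside [0, 86] -> not filled
(14,1): row=0b1110, col=0b1, row AND col = 0b0 = 0; 0 != 1 -> empty
(205,141): row=0b11001101, col=0b10001101, row AND col = 0b10001101 = 141; 141 == 141 -> filled
(7,1): row=0b111, col=0b1, row AND col = 0b1 = 1; 1 == 1 -> filled
(64,43): row=0b1000000, col=0b101011, row AND col = 0b0 = 0; 0 != 43 -> empty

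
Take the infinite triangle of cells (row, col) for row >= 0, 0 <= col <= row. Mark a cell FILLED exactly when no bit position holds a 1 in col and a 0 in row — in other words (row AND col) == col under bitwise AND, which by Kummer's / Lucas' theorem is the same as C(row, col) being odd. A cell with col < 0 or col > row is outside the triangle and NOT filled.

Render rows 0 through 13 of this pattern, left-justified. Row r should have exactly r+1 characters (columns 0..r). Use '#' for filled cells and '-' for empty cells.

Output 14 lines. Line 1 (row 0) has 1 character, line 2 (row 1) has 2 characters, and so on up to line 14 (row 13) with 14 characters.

Answer: #
##
#-#
####
#---#
##--##
#-#-#-#
########
#-------#
##------##
#-#-----#-#
####----####
#---#---#---#
##--##--##--##

Derivation:
r0=0: #
r1=1: ##
r2=10: #-#
r3=11: ####
r4=100: #---#
r5=101: ##--##
r6=110: #-#-#-#
r7=111: ########
r8=1000: #-------#
r9=1001: ##------##
r10=1010: #-#-----#-#
r11=1011: ####----####
r12=1100: #---#---#---#
r13=1101: ##--##--##--##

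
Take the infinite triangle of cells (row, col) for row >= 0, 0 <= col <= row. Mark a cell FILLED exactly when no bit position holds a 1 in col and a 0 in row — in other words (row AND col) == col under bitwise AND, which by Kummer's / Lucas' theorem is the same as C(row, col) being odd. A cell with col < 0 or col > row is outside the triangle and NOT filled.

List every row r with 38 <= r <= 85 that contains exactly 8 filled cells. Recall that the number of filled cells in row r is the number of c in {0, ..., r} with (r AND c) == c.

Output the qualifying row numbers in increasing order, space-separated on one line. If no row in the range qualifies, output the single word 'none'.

Answer: 38 41 42 44 49 50 52 56 67 69 70 73 74 76 81 82 84

Derivation:
Row r has 2^popcount(r) filled cells, so we need popcount(r) = log2(8) = 3.
Scan r = 38..85 and keep those with exactly 3 one-bits:
r=38=100110 popcount=3 -> KEEP
r=39=100111 popcount=4 -> skip
r=40=101000 popcount=2 -> skip
r=41=101001 popcount=3 -> KEEP
r=42=101010 popcount=3 -> KEEP
r=43=101011 popcount=4 -> skip
r=44=101100 popcount=3 -> KEEP
r=45=101101 popcount=4 -> skip
r=46=101110 popcount=4 -> skip
r=47=101111 popcount=5 -> skip
r=48=110000 popcount=2 -> skip
r=49=110001 popcount=3 -> KEEP
r=50=110010 popcount=3 -> KEEP
r=51=110011 popcount=4 -> skip
r=52=110100 popcount=3 -> KEEP
r=53=110101 popcount=4 -> skip
r=54=110110 popcount=4 -> skip
r=55=110111 popcount=5 -> skip
r=56=111000 popcount=3 -> KEEP
r=57=111001 popcount=4 -> skip
r=58=111010 popcount=4 -> skip
r=59=111011 popcount=5 -> skip
r=60=111100 popcount=4 -> skip
r=61=111101 popcount=5 -> skip
r=62=111110 popcount=5 -> skip
r=63=111111 popcount=6 -> skip
r=64=1000000 popcount=1 -> skip
r=65=1000001 popcount=2 -> skip
r=66=1000010 popcount=2 -> skip
r=67=1000011 popcount=3 -> KEEP
r=68=1000100 popcount=2 -> skip
r=69=1000101 popcount=3 -> KEEP
r=70=1000110 popcount=3 -> KEEP
r=71=1000111 popcount=4 -> skip
r=72=1001000 popcount=2 -> skip
r=73=1001001 popcount=3 -> KEEP
r=74=1001010 popcount=3 -> KEEP
r=75=1001011 popcount=4 -> skip
r=76=1001100 popcount=3 -> KEEP
r=77=1001101 popcount=4 -> skip
r=78=1001110 popcount=4 -> skip
r=79=1001111 popcount=5 -> skip
r=80=1010000 popcount=2 -> skip
r=81=1010001 popcount=3 -> KEEP
r=82=1010010 popcount=3 -> KEEP
r=83=1010011 popcount=4 -> skip
r=84=1010100 popcount=3 -> KEEP
r=85=1010101 popcount=4 -> skip
Kept rows: 38 41 42 44 49 50 52 56 67 69 70 73 74 76 81 82 84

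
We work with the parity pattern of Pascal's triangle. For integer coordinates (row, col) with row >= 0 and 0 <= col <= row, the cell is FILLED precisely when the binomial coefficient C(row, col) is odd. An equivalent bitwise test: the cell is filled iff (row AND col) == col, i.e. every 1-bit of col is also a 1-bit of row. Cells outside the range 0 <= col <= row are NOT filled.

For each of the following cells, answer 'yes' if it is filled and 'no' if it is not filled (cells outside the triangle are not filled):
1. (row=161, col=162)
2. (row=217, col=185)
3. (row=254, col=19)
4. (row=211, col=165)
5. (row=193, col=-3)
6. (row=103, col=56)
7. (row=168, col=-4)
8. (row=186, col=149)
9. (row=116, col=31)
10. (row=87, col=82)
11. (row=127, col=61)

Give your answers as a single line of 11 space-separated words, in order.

(161,162): col outside [0, 161] -> not filled
(217,185): row=0b11011001, col=0b10111001, row AND col = 0b10011001 = 153; 153 != 185 -> empty
(254,19): row=0b11111110, col=0b10011, row AND col = 0b10010 = 18; 18 != 19 -> empty
(211,165): row=0b11010011, col=0b10100101, row AND col = 0b10000001 = 129; 129 != 165 -> empty
(193,-3): col outside [0, 193] -> not filled
(103,56): row=0b1100111, col=0b111000, row AND col = 0b100000 = 32; 32 != 56 -> empty
(168,-4): col outside [0, 168] -> not filled
(186,149): row=0b10111010, col=0b10010101, row AND col = 0b10010000 = 144; 144 != 149 -> empty
(116,31): row=0b1110100, col=0b11111, row AND col = 0b10100 = 20; 20 != 31 -> empty
(87,82): row=0b1010111, col=0b1010010, row AND col = 0b1010010 = 82; 82 == 82 -> filled
(127,61): row=0b1111111, col=0b111101, row AND col = 0b111101 = 61; 61 == 61 -> filled

Answer: no no no no no no no no no yes yes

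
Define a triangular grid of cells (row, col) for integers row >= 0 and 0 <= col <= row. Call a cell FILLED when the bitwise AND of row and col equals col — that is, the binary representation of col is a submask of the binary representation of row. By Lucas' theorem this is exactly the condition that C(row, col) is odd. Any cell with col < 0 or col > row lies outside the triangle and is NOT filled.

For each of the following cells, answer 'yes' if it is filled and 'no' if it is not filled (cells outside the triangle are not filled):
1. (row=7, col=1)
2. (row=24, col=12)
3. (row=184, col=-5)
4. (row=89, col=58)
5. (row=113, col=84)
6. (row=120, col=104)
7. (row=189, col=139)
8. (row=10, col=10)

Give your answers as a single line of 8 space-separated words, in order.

(7,1): row=0b111, col=0b1, row AND col = 0b1 = 1; 1 == 1 -> filled
(24,12): row=0b11000, col=0b1100, row AND col = 0b1000 = 8; 8 != 12 -> empty
(184,-5): col outside [0, 184] -> not filled
(89,58): row=0b1011001, col=0b111010, row AND col = 0b11000 = 24; 24 != 58 -> empty
(113,84): row=0b1110001, col=0b1010100, row AND col = 0b1010000 = 80; 80 != 84 -> empty
(120,104): row=0b1111000, col=0b1101000, row AND col = 0b1101000 = 104; 104 == 104 -> filled
(189,139): row=0b10111101, col=0b10001011, row AND col = 0b10001001 = 137; 137 != 139 -> empty
(10,10): row=0b1010, col=0b1010, row AND col = 0b1010 = 10; 10 == 10 -> filled

Answer: yes no no no no yes no yes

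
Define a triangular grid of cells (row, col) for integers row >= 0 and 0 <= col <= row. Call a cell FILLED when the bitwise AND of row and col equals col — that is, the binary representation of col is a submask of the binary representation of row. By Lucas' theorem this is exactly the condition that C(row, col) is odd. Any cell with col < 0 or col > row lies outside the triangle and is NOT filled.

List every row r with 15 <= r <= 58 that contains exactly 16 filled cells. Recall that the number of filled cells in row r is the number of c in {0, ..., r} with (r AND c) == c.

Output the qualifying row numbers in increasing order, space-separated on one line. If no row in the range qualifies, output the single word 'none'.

Answer: 15 23 27 29 30 39 43 45 46 51 53 54 57 58

Derivation:
Row r has 2^popcount(r) filled cells, so we need popcount(r) = log2(16) = 4.
Scan r = 15..58 and keep those with exactly 4 one-bits:
r=15=1111 popcount=4 -> KEEP
r=16=10000 popcount=1 -> skip
r=17=10001 popcount=2 -> skip
r=18=10010 popcount=2 -> skip
r=19=10011 popcount=3 -> skip
r=20=10100 popcount=2 -> skip
r=21=10101 popcount=3 -> skip
r=22=10110 popcount=3 -> skip
r=23=10111 popcount=4 -> KEEP
r=24=11000 popcount=2 -> skip
r=25=11001 popcount=3 -> skip
r=26=11010 popcount=3 -> skip
r=27=11011 popcount=4 -> KEEP
r=28=11100 popcount=3 -> skip
r=29=11101 popcount=4 -> KEEP
r=30=11110 popcount=4 -> KEEP
r=31=11111 popcount=5 -> skip
r=32=100000 popcount=1 -> skip
r=33=100001 popcount=2 -> skip
r=34=100010 popcount=2 -> skip
r=35=100011 popcount=3 -> skip
r=36=100100 popcount=2 -> skip
r=37=100101 popcount=3 -> skip
r=38=100110 popcount=3 -> skip
r=39=100111 popcount=4 -> KEEP
r=40=101000 popcount=2 -> skip
r=41=101001 popcount=3 -> skip
r=42=101010 popcount=3 -> skip
r=43=101011 popcount=4 -> KEEP
r=44=101100 popcount=3 -> skip
r=45=101101 popcount=4 -> KEEP
r=46=101110 popcount=4 -> KEEP
r=47=101111 popcount=5 -> skip
r=48=110000 popcount=2 -> skip
r=49=110001 popcount=3 -> skip
r=50=110010 popcount=3 -> skip
r=51=110011 popcount=4 -> KEEP
r=52=110100 popcount=3 -> skip
r=53=110101 popcount=4 -> KEEP
r=54=110110 popcount=4 -> KEEP
r=55=110111 popcount=5 -> skip
r=56=111000 popcount=3 -> skip
r=57=111001 popcount=4 -> KEEP
r=58=111010 popcount=4 -> KEEP
Kept rows: 15 23 27 29 30 39 43 45 46 51 53 54 57 58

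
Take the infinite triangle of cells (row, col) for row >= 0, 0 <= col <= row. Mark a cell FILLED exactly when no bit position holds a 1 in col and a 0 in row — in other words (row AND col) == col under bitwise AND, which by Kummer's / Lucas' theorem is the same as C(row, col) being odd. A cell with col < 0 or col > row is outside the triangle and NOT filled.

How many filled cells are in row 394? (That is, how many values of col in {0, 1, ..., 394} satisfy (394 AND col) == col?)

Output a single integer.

394 in binary = 110001010
popcount(394) = number of 1-bits in 110001010 = 4
A col c satisfies (394 AND c) == c iff every set bit of c is also set in 394; each of the 4 set bits of 394 can independently be on or off in c.
count = 2^4 = 16

Answer: 16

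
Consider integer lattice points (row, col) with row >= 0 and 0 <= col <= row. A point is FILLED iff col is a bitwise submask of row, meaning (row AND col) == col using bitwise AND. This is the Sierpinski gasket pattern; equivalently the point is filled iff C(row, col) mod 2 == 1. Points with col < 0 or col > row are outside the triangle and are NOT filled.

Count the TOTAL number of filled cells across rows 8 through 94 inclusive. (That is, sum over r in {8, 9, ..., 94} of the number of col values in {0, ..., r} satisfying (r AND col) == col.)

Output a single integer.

Answer: 1124

Derivation:
r8=1000 pc1: +2 =2
r9=1001 pc2: +4 =6
r10=1010 pc2: +4 =10
r11=1011 pc3: +8 =18
r12=1100 pc2: +4 =22
r13=1101 pc3: +8 =30
r14=1110 pc3: +8 =38
r15=1111 pc4: +16 =54
r16=10000 pc1: +2 =56
r17=10001 pc2: +4 =60
r18=10010 pc2: +4 =64
r19=10011 pc3: +8 =72
r20=10100 pc2: +4 =76
r21=10101 pc3: +8 =84
r22=10110 pc3: +8 =92
r23=10111 pc4: +16 =108
r24=11000 pc2: +4 =112
r25=11001 pc3: +8 =120
r26=11010 pc3: +8 =128
r27=11011 pc4: +16 =144
r28=11100 pc3: +8 =152
r29=11101 pc4: +16 =168
r30=11110 pc4: +16 =184
r31=11111 pc5: +32 =216
r32=100000 pc1: +2 =218
r33=100001 pc2: +4 =222
r34=100010 pc2: +4 =226
r35=100011 pc3: +8 =234
r36=100100 pc2: +4 =238
r37=100101 pc3: +8 =246
r38=100110 pc3: +8 =254
r39=100111 pc4: +16 =270
r40=101000 pc2: +4 =274
r41=101001 pc3: +8 =282
r42=101010 pc3: +8 =290
r43=101011 pc4: +16 =306
r44=101100 pc3: +8 =314
r45=101101 pc4: +16 =330
r46=101110 pc4: +16 =346
r47=101111 pc5: +32 =378
r48=110000 pc2: +4 =382
r49=110001 pc3: +8 =390
r50=110010 pc3: +8 =398
r51=110011 pc4: +16 =414
r52=110100 pc3: +8 =422
r53=110101 pc4: +16 =438
r54=110110 pc4: +16 =454
r55=110111 pc5: +32 =486
r56=111000 pc3: +8 =494
r57=111001 pc4: +16 =510
r58=111010 pc4: +16 =526
r59=111011 pc5: +32 =558
r60=111100 pc4: +16 =574
r61=111101 pc5: +32 =606
r62=111110 pc5: +32 =638
r63=111111 pc6: +64 =702
r64=1000000 pc1: +2 =704
r65=1000001 pc2: +4 =708
r66=1000010 pc2: +4 =712
r67=1000011 pc3: +8 =720
r68=1000100 pc2: +4 =724
r69=1000101 pc3: +8 =732
r70=1000110 pc3: +8 =740
r71=1000111 pc4: +16 =756
r72=1001000 pc2: +4 =760
r73=1001001 pc3: +8 =768
r74=1001010 pc3: +8 =776
r75=1001011 pc4: +16 =792
r76=1001100 pc3: +8 =800
r77=1001101 pc4: +16 =816
r78=1001110 pc4: +16 =832
r79=1001111 pc5: +32 =864
r80=1010000 pc2: +4 =868
r81=1010001 pc3: +8 =876
r82=1010010 pc3: +8 =884
r83=1010011 pc4: +16 =900
r84=1010100 pc3: +8 =908
r85=1010101 pc4: +16 =924
r86=1010110 pc4: +16 =940
r87=1010111 pc5: +32 =972
r88=1011000 pc3: +8 =980
r89=1011001 pc4: +16 =996
r90=1011010 pc4: +16 =1012
r91=1011011 pc5: +32 =1044
r92=1011100 pc4: +16 =1060
r93=1011101 pc5: +32 =1092
r94=1011110 pc5: +32 =1124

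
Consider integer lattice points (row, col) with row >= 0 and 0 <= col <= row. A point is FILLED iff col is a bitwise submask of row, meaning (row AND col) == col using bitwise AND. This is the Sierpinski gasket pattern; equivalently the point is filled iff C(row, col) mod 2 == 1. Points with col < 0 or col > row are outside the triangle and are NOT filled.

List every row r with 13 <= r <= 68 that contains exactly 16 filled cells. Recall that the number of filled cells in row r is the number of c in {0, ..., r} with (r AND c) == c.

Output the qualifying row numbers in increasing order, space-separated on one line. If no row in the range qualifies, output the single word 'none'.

Answer: 15 23 27 29 30 39 43 45 46 51 53 54 57 58 60

Derivation:
Row r has 2^popcount(r) filled cells, so we need popcount(r) = log2(16) = 4.
Scan r = 13..68 and keep those with exactly 4 one-bits:
r=13=1101 popcount=3 -> skip
r=14=1110 popcount=3 -> skip
r=15=1111 popcount=4 -> KEEP
r=16=10000 popcount=1 -> skip
r=17=10001 popcount=2 -> skip
r=18=10010 popcount=2 -> skip
r=19=10011 popcount=3 -> skip
r=20=10100 popcount=2 -> skip
r=21=10101 popcount=3 -> skip
r=22=10110 popcount=3 -> skip
r=23=10111 popcount=4 -> KEEP
r=24=11000 popcount=2 -> skip
r=25=11001 popcount=3 -> skip
r=26=11010 popcount=3 -> skip
r=27=11011 popcount=4 -> KEEP
r=28=11100 popcount=3 -> skip
r=29=11101 popcount=4 -> KEEP
r=30=11110 popcount=4 -> KEEP
r=31=11111 popcount=5 -> skip
r=32=100000 popcount=1 -> skip
r=33=100001 popcount=2 -> skip
r=34=100010 popcount=2 -> skip
r=35=100011 popcount=3 -> skip
r=36=100100 popcount=2 -> skip
r=37=100101 popcount=3 -> skip
r=38=100110 popcount=3 -> skip
r=39=100111 popcount=4 -> KEEP
r=40=101000 popcount=2 -> skip
r=41=101001 popcount=3 -> skip
r=42=101010 popcount=3 -> skip
r=43=101011 popcount=4 -> KEEP
r=44=101100 popcount=3 -> skip
r=45=101101 popcount=4 -> KEEP
r=46=101110 popcount=4 -> KEEP
r=47=101111 popcount=5 -> skip
r=48=110000 popcount=2 -> skip
r=49=110001 popcount=3 -> skip
r=50=110010 popcount=3 -> skip
r=51=110011 popcount=4 -> KEEP
r=52=110100 popcount=3 -> skip
r=53=110101 popcount=4 -> KEEP
r=54=110110 popcount=4 -> KEEP
r=55=110111 popcount=5 -> skip
r=56=111000 popcount=3 -> skip
r=57=111001 popcount=4 -> KEEP
r=58=111010 popcount=4 -> KEEP
r=59=111011 popcount=5 -> skip
r=60=111100 popcount=4 -> KEEP
r=61=111101 popcount=5 -> skip
r=62=111110 popcount=5 -> skip
r=63=111111 popcount=6 -> skip
r=64=1000000 popcount=1 -> skip
r=65=1000001 popcount=2 -> skip
r=66=1000010 popcount=2 -> skip
r=67=1000011 popcount=3 -> skip
r=68=1000100 popcount=2 -> skip
Kept rows: 15 23 27 29 30 39 43 45 46 51 53 54 57 58 60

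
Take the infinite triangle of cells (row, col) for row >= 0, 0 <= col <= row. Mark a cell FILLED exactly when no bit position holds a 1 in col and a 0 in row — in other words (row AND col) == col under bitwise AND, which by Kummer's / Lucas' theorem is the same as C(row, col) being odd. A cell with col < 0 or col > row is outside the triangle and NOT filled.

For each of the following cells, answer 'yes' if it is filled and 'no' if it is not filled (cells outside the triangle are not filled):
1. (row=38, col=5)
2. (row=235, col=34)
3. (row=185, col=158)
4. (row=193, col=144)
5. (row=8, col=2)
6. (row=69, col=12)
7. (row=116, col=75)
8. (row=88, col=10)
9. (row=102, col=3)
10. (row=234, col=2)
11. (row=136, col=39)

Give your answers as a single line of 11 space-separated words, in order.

(38,5): row=0b100110, col=0b101, row AND col = 0b100 = 4; 4 != 5 -> empty
(235,34): row=0b11101011, col=0b100010, row AND col = 0b100010 = 34; 34 == 34 -> filled
(185,158): row=0b10111001, col=0b10011110, row AND col = 0b10011000 = 152; 152 != 158 -> empty
(193,144): row=0b11000001, col=0b10010000, row AND col = 0b10000000 = 128; 128 != 144 -> empty
(8,2): row=0b1000, col=0b10, row AND col = 0b0 = 0; 0 != 2 -> empty
(69,12): row=0b1000101, col=0b1100, row AND col = 0b100 = 4; 4 != 12 -> empty
(116,75): row=0b1110100, col=0b1001011, row AND col = 0b1000000 = 64; 64 != 75 -> empty
(88,10): row=0b1011000, col=0b1010, row AND col = 0b1000 = 8; 8 != 10 -> empty
(102,3): row=0b1100110, col=0b11, row AND col = 0b10 = 2; 2 != 3 -> empty
(234,2): row=0b11101010, col=0b10, row AND col = 0b10 = 2; 2 == 2 -> filled
(136,39): row=0b10001000, col=0b100111, row AND col = 0b0 = 0; 0 != 39 -> empty

Answer: no yes no no no no no no no yes no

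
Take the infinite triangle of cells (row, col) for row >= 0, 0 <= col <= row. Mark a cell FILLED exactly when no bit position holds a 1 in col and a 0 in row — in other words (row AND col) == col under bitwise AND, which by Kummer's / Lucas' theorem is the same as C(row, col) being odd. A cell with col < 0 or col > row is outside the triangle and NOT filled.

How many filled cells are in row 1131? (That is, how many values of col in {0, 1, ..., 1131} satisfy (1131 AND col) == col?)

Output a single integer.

Answer: 64

Derivation:
1131 in binary = 10001101011
popcount(1131) = number of 1-bits in 10001101011 = 6
A col c satisfies (1131 AND c) == c iff every set bit of c is also set in 1131; each of the 6 set bits of 1131 can independently be on or off in c.
count = 2^6 = 64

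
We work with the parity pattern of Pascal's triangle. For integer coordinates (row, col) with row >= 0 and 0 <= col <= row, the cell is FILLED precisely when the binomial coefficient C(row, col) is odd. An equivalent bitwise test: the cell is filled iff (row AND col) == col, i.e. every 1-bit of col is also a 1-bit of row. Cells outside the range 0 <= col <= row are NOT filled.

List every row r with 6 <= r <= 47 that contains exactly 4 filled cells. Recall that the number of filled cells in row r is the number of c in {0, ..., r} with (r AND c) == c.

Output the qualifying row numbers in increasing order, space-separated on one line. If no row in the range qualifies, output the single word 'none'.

Answer: 6 9 10 12 17 18 20 24 33 34 36 40

Derivation:
Row r has 2^popcount(r) filled cells, so we need popcount(r) = log2(4) = 2.
Scan r = 6..47 and keep those with exactly 2 one-bits:
r=6=110 popcount=2 -> KEEP
r=7=111 popcount=3 -> skip
r=8=1000 popcount=1 -> skip
r=9=1001 popcount=2 -> KEEP
r=10=1010 popcount=2 -> KEEP
r=11=1011 popcount=3 -> skip
r=12=1100 popcount=2 -> KEEP
r=13=1101 popcount=3 -> skip
r=14=1110 popcount=3 -> skip
r=15=1111 popcount=4 -> skip
r=16=10000 popcount=1 -> skip
r=17=10001 popcount=2 -> KEEP
r=18=10010 popcount=2 -> KEEP
r=19=10011 popcount=3 -> skip
r=20=10100 popcount=2 -> KEEP
r=21=10101 popcount=3 -> skip
r=22=10110 popcount=3 -> skip
r=23=10111 popcount=4 -> skip
r=24=11000 popcount=2 -> KEEP
r=25=11001 popcount=3 -> skip
r=26=11010 popcount=3 -> skip
r=27=11011 popcount=4 -> skip
r=28=11100 popcount=3 -> skip
r=29=11101 popcount=4 -> skip
r=30=11110 popcount=4 -> skip
r=31=11111 popcount=5 -> skip
r=32=100000 popcount=1 -> skip
r=33=100001 popcount=2 -> KEEP
r=34=100010 popcount=2 -> KEEP
r=35=100011 popcount=3 -> skip
r=36=100100 popcount=2 -> KEEP
r=37=100101 popcount=3 -> skip
r=38=100110 popcount=3 -> skip
r=39=100111 popcount=4 -> skip
r=40=101000 popcount=2 -> KEEP
r=41=101001 popcount=3 -> skip
r=42=101010 popcount=3 -> skip
r=43=101011 popcount=4 -> skip
r=44=101100 popcount=3 -> skip
r=45=101101 popcount=4 -> skip
r=46=101110 popcount=4 -> skip
r=47=101111 popcount=5 -> skip
Kept rows: 6 9 10 12 17 18 20 24 33 34 36 40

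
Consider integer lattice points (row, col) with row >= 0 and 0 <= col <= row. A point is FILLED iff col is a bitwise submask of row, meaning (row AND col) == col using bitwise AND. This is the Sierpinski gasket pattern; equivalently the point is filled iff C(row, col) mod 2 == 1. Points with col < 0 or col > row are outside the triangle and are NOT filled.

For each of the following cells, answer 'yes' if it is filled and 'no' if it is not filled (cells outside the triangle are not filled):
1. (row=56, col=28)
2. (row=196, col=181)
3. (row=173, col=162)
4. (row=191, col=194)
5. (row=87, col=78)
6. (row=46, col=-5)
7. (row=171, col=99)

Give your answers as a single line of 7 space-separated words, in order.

(56,28): row=0b111000, col=0b11100, row AND col = 0b11000 = 24; 24 != 28 -> empty
(196,181): row=0b11000100, col=0b10110101, row AND col = 0b10000100 = 132; 132 != 181 -> empty
(173,162): row=0b10101101, col=0b10100010, row AND col = 0b10100000 = 160; 160 != 162 -> empty
(191,194): col outside [0, 191] -> not filled
(87,78): row=0b1010111, col=0b1001110, row AND col = 0b1000110 = 70; 70 != 78 -> empty
(46,-5): col outside [0, 46] -> not filled
(171,99): row=0b10101011, col=0b1100011, row AND col = 0b100011 = 35; 35 != 99 -> empty

Answer: no no no no no no no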